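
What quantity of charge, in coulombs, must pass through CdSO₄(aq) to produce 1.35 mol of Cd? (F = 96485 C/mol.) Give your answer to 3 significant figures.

2.61×10^5 C

Cd²⁺ + 2e⁻ → Cd, so n(e⁻) = 2 × 1.35 = 2.700 mol
Q = 2.700 × 96485 = 2.605×10^5 C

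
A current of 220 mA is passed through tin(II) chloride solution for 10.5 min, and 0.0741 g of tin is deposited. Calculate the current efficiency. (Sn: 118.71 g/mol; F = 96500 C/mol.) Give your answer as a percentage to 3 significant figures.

Q = 0.220 × 630 = 138.6 C
n(e⁻) = 138.6 / 96500 = 0.001436 mol
Sn²⁺ + 2e⁻ → Sn, so theoretical n(Sn) = 7.180×10^-4 mol → 0.08523 g
Efficiency = 0.0741 / 0.08523 = 0.8694 = 86.9%

86.9%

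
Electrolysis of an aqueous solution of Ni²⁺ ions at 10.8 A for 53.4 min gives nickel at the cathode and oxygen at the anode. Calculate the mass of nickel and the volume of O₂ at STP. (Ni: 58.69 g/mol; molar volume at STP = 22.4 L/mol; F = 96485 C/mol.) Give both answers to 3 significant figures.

10.5 g Ni; 2.01 L O₂

Q = 10.8 × 3204 = 34600 C; n(e⁻) = 34600 / 96485 = 0.3586 mol
Cathode: Ni²⁺ + 2e⁻ → Ni → n(Ni) = 0.3586/2 = 0.1793 mol → 10.5 g
Anode: 2H₂O → O₂ + 4H⁺ + 4e⁻ → n(O₂) = 0.3586/4 = 0.08965 mol → 2.01 L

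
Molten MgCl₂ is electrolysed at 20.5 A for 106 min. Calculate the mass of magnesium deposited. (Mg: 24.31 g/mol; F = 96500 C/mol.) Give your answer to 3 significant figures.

16.4 g

Q = 20.5 A × 6360 s = 1.304×10^5 C
n(e⁻) = Q/F = 1.304×10^5/96500 = 1.351 mol
Mg²⁺ + 2e⁻ → Mg, so n(Mg) = 1.351 / 2 = 0.6755 mol
m = 0.6755 × 24.31 = 16.4 g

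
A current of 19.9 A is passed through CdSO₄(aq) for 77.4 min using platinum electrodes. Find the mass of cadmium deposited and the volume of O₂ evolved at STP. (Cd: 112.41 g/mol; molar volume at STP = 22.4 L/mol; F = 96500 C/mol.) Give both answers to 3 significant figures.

53.8 g Cd; 5.36 L O₂

Q = 19.9 × 4644 = 92420 C; n(e⁻) = 92420 / 96500 = 0.9577 mol
Cathode: Cd²⁺ + 2e⁻ → Cd → n(Cd) = 0.9577/2 = 0.4789 mol → 53.8 g
Anode: 2H₂O → O₂ + 4H⁺ + 4e⁻ → n(O₂) = 0.9577/4 = 0.2394 mol → 5.36 L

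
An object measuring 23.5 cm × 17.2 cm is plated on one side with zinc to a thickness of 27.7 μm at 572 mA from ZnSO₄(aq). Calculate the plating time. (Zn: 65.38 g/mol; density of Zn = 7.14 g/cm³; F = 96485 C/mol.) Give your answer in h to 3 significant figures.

Plated area = 23.5 × 17.2 = 404.2 cm²
Volume = 404.2 × 27.7×10⁻⁴ cm = 1.120 cm³
m(Zn) = 1.120 × 7.14 = 7.997 g
n(Zn) = 7.997 / 65.38 = 0.1223 mol; n(e⁻) = 2 × 0.1223 = 0.2446 mol
Q = 0.2446 × 96485 = 23600 C
t = 23600 / 0.572 = 41260 s = 11.5 h

11.5 h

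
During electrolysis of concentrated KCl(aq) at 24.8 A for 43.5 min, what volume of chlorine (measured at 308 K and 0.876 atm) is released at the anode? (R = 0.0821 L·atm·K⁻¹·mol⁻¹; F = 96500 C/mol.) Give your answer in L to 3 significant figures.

Charge passed = 24.8 × 2610 = 64730 C
Moles of electrons = 64730 / 96500 = 0.6708 mol
2Cl⁻ → Cl₂ + 2e⁻, so n(Cl₂) = 0.6708 / 2 = 0.3354 mol
V = nRT/P = 0.3354 × 0.0821 × 308 / 0.876 = 9.682 L

9.68 L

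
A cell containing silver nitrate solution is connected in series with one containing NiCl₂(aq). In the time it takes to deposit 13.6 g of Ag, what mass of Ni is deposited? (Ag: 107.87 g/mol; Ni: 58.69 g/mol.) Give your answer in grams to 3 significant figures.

n(Ag) = 13.6 / 107.87 = 0.1261 mol
Ag⁺ + e⁻ → Ag, so n(e⁻) = 0.1261 mol
Since the cells are in series, n(e⁻) in the Ni cell is also 0.1261 mol.
Ni²⁺ + 2e⁻ → Ni, so n(Ni) = 0.1261 / 2 = 0.06305 mol
m(Ni) = 0.06305 × 58.69 = 3.70 g

3.70 g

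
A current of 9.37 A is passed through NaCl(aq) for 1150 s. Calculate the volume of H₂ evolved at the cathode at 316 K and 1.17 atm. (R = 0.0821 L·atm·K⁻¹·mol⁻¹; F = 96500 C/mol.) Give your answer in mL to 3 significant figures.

Q = It = 9.37 × 1150 = 10780 C
n(e⁻) = Q/F = 10780/96500 = 0.1117 mol
2H⁺ + 2e⁻ → H₂, so n(H₂) = 0.1117 / 2 = 0.05585 mol
V = nRT/P = 0.05585 × 0.0821 × 316 / 1.17 = 1.238 L
= 1240 mL

1240 mL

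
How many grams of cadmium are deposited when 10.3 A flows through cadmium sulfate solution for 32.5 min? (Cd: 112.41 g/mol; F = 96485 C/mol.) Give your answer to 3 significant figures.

Q = It = 10.3 × 1950 = 20090 C
n(e⁻) = 20090 / 96485 = 0.2082 mol
Cd²⁺ + 2e⁻ → Cd, so n(Cd) = 0.2082 / 2 = 0.1041 mol
m = 0.1041 × 112.41 = 11.7 g

11.7 g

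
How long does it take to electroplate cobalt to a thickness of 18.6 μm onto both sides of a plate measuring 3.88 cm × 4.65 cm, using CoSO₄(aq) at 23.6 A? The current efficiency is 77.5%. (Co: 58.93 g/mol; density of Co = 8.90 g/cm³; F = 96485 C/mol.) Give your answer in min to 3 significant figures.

Plated area = 2 × 3.88 × 4.65 = 36.08 cm²
Volume = 36.08 × 18.6×10⁻⁴ cm = 0.06711 cm³
m(Co) = 0.06711 × 8.90 = 0.5973 g
n(Co) = 0.5973 / 58.93 = 0.01014 mol; n(e⁻) = 2 × 0.01014 = 0.02028 mol
Q = 0.02028 × 96485 / 0.775 = 2525 C
t = 2525 / 23.6 = 107.0 s = 1.78 min

1.78 min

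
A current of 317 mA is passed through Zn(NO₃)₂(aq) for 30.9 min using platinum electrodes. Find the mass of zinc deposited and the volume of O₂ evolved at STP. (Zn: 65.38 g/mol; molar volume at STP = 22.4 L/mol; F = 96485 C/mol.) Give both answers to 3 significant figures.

0.199 g Zn; 0.0341 L O₂

Q = 0.317 × 1854 = 587.7 C; n(e⁻) = 587.7 / 96485 = 0.006091 mol
Cathode: Zn²⁺ + 2e⁻ → Zn → n(Zn) = 0.006091/2 = 0.003046 mol → 0.199 g
Anode: 2H₂O → O₂ + 4H⁺ + 4e⁻ → n(O₂) = 0.006091/4 = 0.001523 mol → 0.0341 L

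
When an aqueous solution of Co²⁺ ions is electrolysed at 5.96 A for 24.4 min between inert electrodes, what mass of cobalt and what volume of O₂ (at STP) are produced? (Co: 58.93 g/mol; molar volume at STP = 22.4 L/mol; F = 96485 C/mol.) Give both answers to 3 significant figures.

2.66 g Co; 0.506 L O₂

Q = 5.96 × 1464 = 8725 C; n(e⁻) = 8725 / 96485 = 0.09043 mol
Cathode: Co²⁺ + 2e⁻ → Co → n(Co) = 0.09043/2 = 0.04522 mol → 2.66 g
Anode: 2H₂O → O₂ + 4H⁺ + 4e⁻ → n(O₂) = 0.09043/4 = 0.02261 mol → 0.506 L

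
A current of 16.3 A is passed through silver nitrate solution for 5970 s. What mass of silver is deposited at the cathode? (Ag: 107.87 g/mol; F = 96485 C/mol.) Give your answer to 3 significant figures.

109 g

Q = 16.3 A × 5970 s = 97310 C
n(e⁻) = 97310 / 96485 = 1.009 mol
Ag⁺ + e⁻ → Ag, so n(Ag) = 1.009 mol
m = 1.009 × 107.87 = 109 g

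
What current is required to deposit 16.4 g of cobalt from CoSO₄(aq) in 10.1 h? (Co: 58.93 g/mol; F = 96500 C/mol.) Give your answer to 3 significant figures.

1.48 A

n(Co) = 16.4 / 58.93 = 0.2783 mol
Co²⁺ + 2e⁻ → Co, so n(e⁻) = 2 × 0.2783 = 0.5566 mol
Q = 0.5566 × 96500 = 53710 C
I = Q / t = 53710 / 36360 s = 1.48 A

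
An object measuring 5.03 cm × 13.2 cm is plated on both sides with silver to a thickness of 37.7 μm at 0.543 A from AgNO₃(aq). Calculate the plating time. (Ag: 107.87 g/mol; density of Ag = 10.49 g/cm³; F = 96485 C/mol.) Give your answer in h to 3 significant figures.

2.40 h

Plated area = 2 × 5.03 × 13.2 = 132.8 cm²
Volume = 132.8 × 37.7×10⁻⁴ cm = 0.5007 cm³
m(Ag) = 0.5007 × 10.49 = 5.252 g
n(Ag) = 5.252 / 107.87 = 0.04869 mol; n(e⁻) = 0.04869 mol
Q = 0.04869 × 96485 = 4698 C
t = 4698 / 0.543 = 8652 s = 2.40 h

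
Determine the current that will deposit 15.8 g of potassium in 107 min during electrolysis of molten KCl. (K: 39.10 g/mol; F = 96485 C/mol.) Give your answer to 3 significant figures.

6.07 A

n(K) = 15.8 / 39.10 = 0.4041 mol
K⁺ + e⁻ → K, so n(e⁻) = 0.4041 mol
Q = 0.4041 × 96485 = 38990 C
I = Q / t = 38990 / 6420 s = 6.07 A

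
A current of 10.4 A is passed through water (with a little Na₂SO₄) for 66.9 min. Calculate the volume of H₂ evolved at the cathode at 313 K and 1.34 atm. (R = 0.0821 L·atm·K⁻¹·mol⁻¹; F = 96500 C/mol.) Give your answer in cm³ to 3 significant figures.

Q = It = 10.4 × 4014 = 41750 C
Moles of electrons = 41750 / 96500 = 0.4326 mol
2H⁺ + 2e⁻ → H₂, so n(H₂) = 0.4326 / 2 = 0.2163 mol
V = nRT/P = 0.2163 × 0.0821 × 313 / 1.34 = 4.148 L
= 4150 cm³

4150 cm³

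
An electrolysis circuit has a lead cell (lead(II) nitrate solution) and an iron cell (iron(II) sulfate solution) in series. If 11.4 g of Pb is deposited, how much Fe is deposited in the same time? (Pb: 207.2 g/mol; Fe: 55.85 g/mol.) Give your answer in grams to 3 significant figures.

3.07 g

n(Pb) = 11.4 / 207.2 = 0.05502 mol
Pb²⁺ + 2e⁻ → Pb, so n(e⁻) = 2 × 0.05502 = 0.1100 mol
In series, the same 0.1100 mol of electrons flows through the second cell.
Fe²⁺ + 2e⁻ → Fe, so n(Fe) = 0.1100 / 2 = 0.05500 mol
m(Fe) = 0.05500 × 55.85 = 3.07 g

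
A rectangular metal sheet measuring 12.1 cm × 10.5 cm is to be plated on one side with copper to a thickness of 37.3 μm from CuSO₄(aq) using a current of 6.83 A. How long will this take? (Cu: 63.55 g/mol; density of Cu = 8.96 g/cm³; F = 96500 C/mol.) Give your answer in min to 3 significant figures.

Plated area = 12.1 × 10.5 = 127.1 cm²
Volume = 127.1 × 37.3×10⁻⁴ cm = 0.4741 cm³
m(Cu) = 0.4741 × 8.96 = 4.248 g
n(Cu) = 4.248 / 63.55 = 0.06685 mol; n(e⁻) = 2 × 0.06685 = 0.1337 mol
Q = 0.1337 × 96500 = 12900 C
t = 12900 / 6.83 = 1889 s = 31.5 min

31.5 min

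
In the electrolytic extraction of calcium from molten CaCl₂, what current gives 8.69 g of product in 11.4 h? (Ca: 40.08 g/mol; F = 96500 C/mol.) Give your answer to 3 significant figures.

n(Ca) = 8.69 / 40.08 = 0.2168 mol
Ca²⁺ + 2e⁻ → Ca, so n(e⁻) = 2 × 0.2168 = 0.4336 mol
Q = 0.4336 × 96500 = 41840 C
I = Q / t = 41840 / 41040 s = 1.02 A

1.02 A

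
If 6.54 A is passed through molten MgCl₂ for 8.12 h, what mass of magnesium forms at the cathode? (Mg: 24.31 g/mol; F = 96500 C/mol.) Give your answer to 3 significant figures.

24.1 g

Charge passed = 6.54 × 29232 = 1.912×10^5 C
Moles of electrons = 1.912×10^5 / 96500 = 1.981 mol
Mg²⁺ + 2e⁻ → Mg, so n(Mg) = 1.981 / 2 = 0.9905 mol
m = 0.9905 × 24.31 = 24.1 g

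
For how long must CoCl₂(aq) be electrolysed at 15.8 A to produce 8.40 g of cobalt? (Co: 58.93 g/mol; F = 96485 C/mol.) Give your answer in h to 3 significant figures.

n(Co) = 8.40 / 58.93 = 0.1425 mol
Co²⁺ + 2e⁻ → Co, so n(e⁻) = 2 × 0.1425 = 0.2850 mol
Q = 0.2850 × 96485 = 27500 C
t = Q / I = 27500 / 15.8 = 1741 s = 0.484 h

0.484 h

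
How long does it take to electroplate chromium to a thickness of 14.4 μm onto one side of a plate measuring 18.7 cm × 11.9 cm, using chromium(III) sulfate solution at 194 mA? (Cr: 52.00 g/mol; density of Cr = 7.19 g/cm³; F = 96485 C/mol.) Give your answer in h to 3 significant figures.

18.4 h

Plated area = 18.7 × 11.9 = 222.5 cm²
Volume = 222.5 × 14.4×10⁻⁴ cm = 0.3204 cm³
m(Cr) = 0.3204 × 7.19 = 2.304 g
n(Cr) = 2.304 / 52.00 = 0.04431 mol; n(e⁻) = 3 × 0.04431 = 0.1329 mol
Q = 0.1329 × 96485 = 12820 C
t = 12820 / 0.194 = 66080 s = 18.4 h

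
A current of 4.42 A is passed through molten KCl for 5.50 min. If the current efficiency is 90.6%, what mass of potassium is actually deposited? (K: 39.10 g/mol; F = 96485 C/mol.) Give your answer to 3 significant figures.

Q = 4.42 × 330 = 1459 C
n(e⁻) = 1459 / 96485 = 0.01512 mol
K⁺ + e⁻ → K, so theoretical m(K) = 0.01512 × 39.10 = 0.5912 g
Actual mass = 90.6% × 0.5912 = 0.536 g

0.536 g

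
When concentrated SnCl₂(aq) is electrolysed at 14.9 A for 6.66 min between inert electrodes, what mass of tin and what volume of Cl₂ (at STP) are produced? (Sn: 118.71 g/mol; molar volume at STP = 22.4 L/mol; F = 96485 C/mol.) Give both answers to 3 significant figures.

Q = 14.9 × 399.6 = 5954 C; n(e⁻) = 5954 / 96485 = 0.06171 mol
Cathode: Sn²⁺ + 2e⁻ → Sn → n(Sn) = 0.06171/2 = 0.03086 mol → 3.66 g
Anode: 2Cl⁻ → Cl₂ + 2e⁻ → n(Cl₂) = 0.06171/2 = 0.03086 mol → 0.691 L

3.66 g Sn; 0.691 L Cl₂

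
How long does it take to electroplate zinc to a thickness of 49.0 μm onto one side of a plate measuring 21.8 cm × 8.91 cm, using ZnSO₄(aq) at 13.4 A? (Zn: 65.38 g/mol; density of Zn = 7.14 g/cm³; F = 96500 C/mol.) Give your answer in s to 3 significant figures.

Plated area = 21.8 × 8.91 = 194.2 cm²
Volume = 194.2 × 49.0×10⁻⁴ cm = 0.9516 cm³
m(Zn) = 0.9516 × 7.14 = 6.794 g
n(Zn) = 6.794 / 65.38 = 0.1039 mol; n(e⁻) = 2 × 0.1039 = 0.2078 mol
Q = 0.2078 × 96500 = 20050 C
t = 20050 / 13.4 = 1496 s

1500 s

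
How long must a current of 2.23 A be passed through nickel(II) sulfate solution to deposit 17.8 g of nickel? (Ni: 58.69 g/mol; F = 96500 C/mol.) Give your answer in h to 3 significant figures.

7.29 h

n(Ni) = 17.8 / 58.69 = 0.3033 mol
Ni²⁺ + 2e⁻ → Ni, so n(e⁻) = 2 × 0.3033 = 0.6066 mol
Q = 0.6066 × 96500 = 58540 C
t = Q / I = 58540 / 2.23 = 26250 s = 7.29 h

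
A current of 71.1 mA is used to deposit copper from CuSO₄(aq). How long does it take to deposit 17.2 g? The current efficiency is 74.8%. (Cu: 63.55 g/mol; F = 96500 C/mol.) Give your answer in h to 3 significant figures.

n(Cu) = 17.2 / 63.55 = 0.2707 mol
Cu²⁺ + 2e⁻ → Cu, so n(e⁻) = 2 × 0.2707 = 0.5414 mol
Q = 0.5414 × 96500 / 0.748 = 69850 C
t = Q / I = 69850 / 0.0711 = 9.824×10^5 s = 273 h

273 h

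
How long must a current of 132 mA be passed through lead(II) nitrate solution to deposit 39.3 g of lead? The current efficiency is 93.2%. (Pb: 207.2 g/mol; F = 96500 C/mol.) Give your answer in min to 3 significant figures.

4960 min

n(Pb) = 39.3 / 207.2 = 0.1897 mol
Pb²⁺ + 2e⁻ → Pb, so n(e⁻) = 2 × 0.1897 = 0.3794 mol
Q = 0.3794 × 96500 / 0.932 = 39280 C
t = Q / I = 39280 / 0.132 = 2.976×10^5 s = 4960 min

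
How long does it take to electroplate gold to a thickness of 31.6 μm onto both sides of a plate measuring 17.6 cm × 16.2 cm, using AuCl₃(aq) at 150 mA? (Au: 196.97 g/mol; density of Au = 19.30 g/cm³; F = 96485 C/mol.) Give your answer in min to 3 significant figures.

Plated area = 2 × 17.6 × 16.2 = 570.2 cm²
Volume = 570.2 × 31.6×10⁻⁴ cm = 1.802 cm³
m(Au) = 1.802 × 19.30 = 34.78 g
n(Au) = 34.78 / 196.97 = 0.1766 mol; n(e⁻) = 3 × 0.1766 = 0.5298 mol
Q = 0.5298 × 96485 = 51120 C
t = 51120 / 0.150 = 3.408×10^5 s = 5680 min

5680 min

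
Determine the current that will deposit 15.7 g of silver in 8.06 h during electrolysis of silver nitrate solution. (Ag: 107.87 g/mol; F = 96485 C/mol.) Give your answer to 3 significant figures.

0.484 A

n(Ag) = 15.7 / 107.87 = 0.1455 mol
Ag⁺ + e⁻ → Ag, so n(e⁻) = 0.1455 mol
Q = 0.1455 × 96485 = 14040 C
I = Q / t = 14040 / 29016 s = 0.484 A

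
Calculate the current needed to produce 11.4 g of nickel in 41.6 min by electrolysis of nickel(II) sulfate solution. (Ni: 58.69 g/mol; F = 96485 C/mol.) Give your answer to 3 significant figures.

n(Ni) = 11.4 / 58.69 = 0.1942 mol
Ni²⁺ + 2e⁻ → Ni, so n(e⁻) = 2 × 0.1942 = 0.3884 mol
Q = 0.3884 × 96485 = 37470 C
I = Q / t = 37470 / 2496 s = 15.0 A

15.0 A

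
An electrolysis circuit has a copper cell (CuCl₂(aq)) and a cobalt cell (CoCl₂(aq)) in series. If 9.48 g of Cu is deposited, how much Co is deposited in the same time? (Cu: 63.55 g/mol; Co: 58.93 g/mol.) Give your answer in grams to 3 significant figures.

8.79 g

n(Cu) = 9.48 / 63.55 = 0.1492 mol
Cu²⁺ + 2e⁻ → Cu, so n(e⁻) = 2 × 0.1492 = 0.2984 mol
Same current for the same time ⇒ same n(e⁻) = 0.2984 mol in both cells.
Co²⁺ + 2e⁻ → Co, so n(Co) = 0.2984 / 2 = 0.1492 mol
m(Co) = 0.1492 × 58.93 = 8.79 g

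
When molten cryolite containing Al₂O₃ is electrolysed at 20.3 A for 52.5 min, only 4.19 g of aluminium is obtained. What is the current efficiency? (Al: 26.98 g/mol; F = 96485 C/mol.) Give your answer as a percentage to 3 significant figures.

70.3%

Q = 20.3 × 3150 = 63950 C
n(e⁻) = 63950 / 96485 = 0.6628 mol
Al³⁺ + 3e⁻ → Al, so theoretical n(Al) = 0.2209 mol → 5.960 g
Efficiency = 4.19 / 5.960 = 0.7030 = 70.3%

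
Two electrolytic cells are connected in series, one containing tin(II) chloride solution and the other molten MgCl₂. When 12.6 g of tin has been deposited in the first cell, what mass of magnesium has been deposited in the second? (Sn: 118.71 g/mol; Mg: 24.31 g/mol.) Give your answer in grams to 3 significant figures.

n(Sn) = 12.6 / 118.71 = 0.1061 mol
Sn²⁺ + 2e⁻ → Sn, so n(e⁻) = 2 × 0.1061 = 0.2122 mol
The cells are in series, so the same charge (and hence the same n(e⁻) = 0.2122 mol) passes through both.
Mg²⁺ + 2e⁻ → Mg, so n(Mg) = 0.2122 / 2 = 0.1061 mol
m(Mg) = 0.1061 × 24.31 = 2.58 g

2.58 g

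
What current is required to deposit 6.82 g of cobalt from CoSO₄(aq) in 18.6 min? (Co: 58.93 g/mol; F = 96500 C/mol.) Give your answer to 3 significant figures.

n(Co) = 6.82 / 58.93 = 0.1157 mol
Co²⁺ + 2e⁻ → Co, so n(e⁻) = 2 × 0.1157 = 0.2314 mol
Q = 0.2314 × 96500 = 22330 C
I = Q / t = 22330 / 1116 s = 20.0 A

20.0 A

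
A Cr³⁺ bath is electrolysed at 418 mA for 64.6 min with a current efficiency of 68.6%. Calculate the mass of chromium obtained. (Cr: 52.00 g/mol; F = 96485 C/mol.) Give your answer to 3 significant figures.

Q = 0.418 × 3876 = 1620 C
n(e⁻) = 1620 / 96485 = 0.01679 mol
Cr³⁺ + 3e⁻ → Cr, so theoretical m(Cr) = 0.005597 × 52.00 = 0.2910 g
Actual mass = 68.6% × 0.2910 = 0.200 g

0.200 g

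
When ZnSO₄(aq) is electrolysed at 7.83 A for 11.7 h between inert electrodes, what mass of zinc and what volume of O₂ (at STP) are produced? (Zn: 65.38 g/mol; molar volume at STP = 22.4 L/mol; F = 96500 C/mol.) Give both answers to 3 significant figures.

112 g Zn; 19.1 L O₂

Q = 7.83 × 42120 = 3.298×10^5 C; n(e⁻) = 3.298×10^5 / 96500 = 3.418 mol
Cathode: Zn²⁺ + 2e⁻ → Zn → n(Zn) = 3.418/2 = 1.709 mol → 112 g
Anode: 2H₂O → O₂ + 4H⁺ + 4e⁻ → n(O₂) = 3.418/4 = 0.8545 mol → 19.1 L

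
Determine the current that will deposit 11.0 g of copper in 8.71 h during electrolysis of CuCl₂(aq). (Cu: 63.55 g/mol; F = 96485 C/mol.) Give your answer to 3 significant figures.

1.07 A

n(Cu) = 11.0 / 63.55 = 0.1731 mol
Cu²⁺ + 2e⁻ → Cu, so n(e⁻) = 2 × 0.1731 = 0.3462 mol
Q = 0.3462 × 96485 = 33400 C
I = Q / t = 33400 / 31356 s = 1.07 A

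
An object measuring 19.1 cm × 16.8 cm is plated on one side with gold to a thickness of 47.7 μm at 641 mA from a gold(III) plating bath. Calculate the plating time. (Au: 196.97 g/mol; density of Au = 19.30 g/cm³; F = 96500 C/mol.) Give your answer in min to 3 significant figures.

1130 min

Plated area = 19.1 × 16.8 = 320.9 cm²
Volume = 320.9 × 47.7×10⁻⁴ cm = 1.531 cm³
m(Au) = 1.531 × 19.30 = 29.55 g
n(Au) = 29.55 / 196.97 = 0.1500 mol; n(e⁻) = 3 × 0.1500 = 0.4500 mol
Q = 0.4500 × 96500 = 43430 C
t = 43430 / 0.641 = 67750 s = 1130 min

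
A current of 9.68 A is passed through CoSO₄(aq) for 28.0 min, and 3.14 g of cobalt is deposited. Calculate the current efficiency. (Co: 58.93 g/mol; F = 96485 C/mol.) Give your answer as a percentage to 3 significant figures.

Q = 9.68 × 1680 = 16260 C
n(e⁻) = 16260 / 96485 = 0.1685 mol
Co²⁺ + 2e⁻ → Co, so theoretical n(Co) = 0.08425 mol → 4.965 g
Efficiency = 3.14 / 4.965 = 0.6324 = 63.2%

63.2%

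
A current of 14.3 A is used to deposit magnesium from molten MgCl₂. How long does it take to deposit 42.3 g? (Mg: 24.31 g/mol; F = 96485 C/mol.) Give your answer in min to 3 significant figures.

391 min

n(Mg) = 42.3 / 24.31 = 1.740 mol
Mg²⁺ + 2e⁻ → Mg, so n(e⁻) = 2 × 1.740 = 3.480 mol
Q = 3.480 × 96485 = 3.358×10^5 C
t = Q / I = 3.358×10^5 / 14.3 = 23480 s = 391 min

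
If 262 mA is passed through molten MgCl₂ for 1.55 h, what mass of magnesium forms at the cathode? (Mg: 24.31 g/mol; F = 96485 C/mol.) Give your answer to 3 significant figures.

0.184 g

Q = It = 0.262 × 5580 = 1462 C
Moles of electrons = 1462 / 96485 = 0.01515 mol
Mg²⁺ + 2e⁻ → Mg, so n(Mg) = 0.01515 / 2 = 0.007575 mol
m = 0.007575 × 24.31 = 0.184 g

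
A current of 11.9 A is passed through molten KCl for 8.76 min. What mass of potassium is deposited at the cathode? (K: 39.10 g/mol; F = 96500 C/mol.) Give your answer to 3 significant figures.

Q = It = 11.9 × 525.6 = 6255 C
Moles of electrons = 6255 / 96500 = 0.06482 mol
K⁺ + e⁻ → K, so n(K) = 0.06482 mol
m = 0.06482 × 39.10 = 2.53 g

2.53 g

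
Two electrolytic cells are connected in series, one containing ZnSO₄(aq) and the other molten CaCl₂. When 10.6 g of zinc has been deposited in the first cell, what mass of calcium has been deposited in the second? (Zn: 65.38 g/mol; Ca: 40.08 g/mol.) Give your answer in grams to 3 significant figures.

6.50 g

n(Zn) = 10.6 / 65.38 = 0.1621 mol
Zn²⁺ + 2e⁻ → Zn, so n(e⁻) = 2 × 0.1621 = 0.3242 mol
In series, the same 0.3242 mol of electrons flows through the second cell.
Ca²⁺ + 2e⁻ → Ca, so n(Ca) = 0.3242 / 2 = 0.1621 mol
m(Ca) = 0.1621 × 40.08 = 6.50 g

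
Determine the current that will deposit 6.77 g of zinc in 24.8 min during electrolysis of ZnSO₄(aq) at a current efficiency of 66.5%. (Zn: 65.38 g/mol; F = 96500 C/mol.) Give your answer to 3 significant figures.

20.2 A

n(Zn) = 6.77 / 65.38 = 0.1035 mol
Zn²⁺ + 2e⁻ → Zn, so n(e⁻) = 2 × 0.1035 = 0.2070 mol
Q = 0.2070 × 96500 / 0.665 = 30040 C
I = Q / t = 30040 / 1488 s = 20.2 A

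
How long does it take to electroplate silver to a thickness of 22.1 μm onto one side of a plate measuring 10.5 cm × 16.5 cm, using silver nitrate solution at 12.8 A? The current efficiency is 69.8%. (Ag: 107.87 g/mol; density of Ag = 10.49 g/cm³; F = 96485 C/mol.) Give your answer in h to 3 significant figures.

0.112 h

Plated area = 10.5 × 16.5 = 173.3 cm²
Volume = 173.3 × 22.1×10⁻⁴ cm = 0.3830 cm³
m(Ag) = 0.3830 × 10.49 = 4.018 g
n(Ag) = 4.018 / 107.87 = 0.03725 mol; n(e⁻) = 0.03725 mol
Q = 0.03725 × 96485 / 0.698 = 5149 C
t = 5149 / 12.8 = 402.3 s = 0.112 h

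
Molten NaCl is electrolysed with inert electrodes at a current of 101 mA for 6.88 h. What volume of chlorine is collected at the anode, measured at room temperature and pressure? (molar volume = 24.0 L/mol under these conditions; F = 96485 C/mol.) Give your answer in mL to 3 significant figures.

311 mL

Q = It = 0.101 × 24768 = 2502 C
n(e⁻) = 2502 / 96485 = 0.02593 mol
2Cl⁻ → Cl₂ + 2e⁻, so n(Cl₂) = 0.02593 / 2 = 0.01297 mol
V = 0.01297 × 24.0 = 0.3113 L
= 311 mL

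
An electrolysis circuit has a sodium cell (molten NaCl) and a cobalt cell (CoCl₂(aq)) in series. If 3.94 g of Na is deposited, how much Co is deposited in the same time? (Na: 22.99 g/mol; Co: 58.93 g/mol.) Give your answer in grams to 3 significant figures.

n(Na) = 3.94 / 22.99 = 0.1714 mol
Na⁺ + e⁻ → Na, so n(e⁻) = 0.1714 mol
In series, the same 0.1714 mol of electrons flows through the second cell.
Co²⁺ + 2e⁻ → Co, so n(Co) = 0.1714 / 2 = 0.08570 mol
m(Co) = 0.08570 × 58.93 = 5.05 g

5.05 g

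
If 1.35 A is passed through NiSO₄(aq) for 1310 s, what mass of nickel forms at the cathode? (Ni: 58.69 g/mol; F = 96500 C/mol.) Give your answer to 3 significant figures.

Charge passed = 1.35 × 1310 = 1769 C
Moles of electrons = 1769 / 96500 = 0.01833 mol
Ni²⁺ + 2e⁻ → Ni, so n(Ni) = 0.01833 / 2 = 0.009165 mol
m = 0.009165 × 58.69 = 0.538 g

0.538 g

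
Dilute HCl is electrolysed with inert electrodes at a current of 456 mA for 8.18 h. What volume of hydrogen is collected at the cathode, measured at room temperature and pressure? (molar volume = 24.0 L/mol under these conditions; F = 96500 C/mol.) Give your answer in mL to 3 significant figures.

Charge passed = 0.456 × 29448 = 13430 C
n(e⁻) = Q/F = 13430/96500 = 0.1392 mol
2H⁺ + 2e⁻ → H₂, so n(H₂) = 0.1392 / 2 = 0.06960 mol
V = 0.06960 × 24.0 = 1.670 L
= 1670 mL

1670 mL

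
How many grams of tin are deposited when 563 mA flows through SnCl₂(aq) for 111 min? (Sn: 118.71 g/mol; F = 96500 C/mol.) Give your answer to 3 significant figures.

Q = 0.563 A × 6660 s = 3750 C
Moles of electrons = 3750 / 96500 = 0.03886 mol
Sn²⁺ + 2e⁻ → Sn, so n(Sn) = 0.03886 / 2 = 0.01943 mol
m = 0.01943 × 118.71 = 2.31 g

2.31 g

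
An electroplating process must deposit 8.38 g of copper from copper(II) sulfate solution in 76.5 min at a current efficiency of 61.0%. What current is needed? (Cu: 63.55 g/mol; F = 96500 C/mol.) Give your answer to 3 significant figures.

n(Cu) = 8.38 / 63.55 = 0.1319 mol
Cu²⁺ + 2e⁻ → Cu, so n(e⁻) = 2 × 0.1319 = 0.2638 mol
Q = 0.2638 × 96500 / 0.610 = 41730 C
I = Q / t = 41730 / 4590 s = 9.09 A

9.09 A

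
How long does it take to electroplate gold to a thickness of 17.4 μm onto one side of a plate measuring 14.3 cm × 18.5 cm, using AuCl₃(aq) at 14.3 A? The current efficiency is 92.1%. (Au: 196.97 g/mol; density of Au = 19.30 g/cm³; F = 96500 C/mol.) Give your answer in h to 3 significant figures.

Plated area = 14.3 × 18.5 = 264.6 cm²
Volume = 264.6 × 17.4×10⁻⁴ cm = 0.4604 cm³
m(Au) = 0.4604 × 19.30 = 8.886 g
n(Au) = 8.886 / 196.97 = 0.04511 mol; n(e⁻) = 3 × 0.04511 = 0.1353 mol
Q = 0.1353 × 96500 / 0.921 = 14180 C
t = 14180 / 14.3 = 991.6 s = 0.275 h

0.275 h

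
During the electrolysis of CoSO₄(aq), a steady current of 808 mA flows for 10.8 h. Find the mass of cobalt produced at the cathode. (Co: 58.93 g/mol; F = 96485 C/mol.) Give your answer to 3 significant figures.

Q = 0.808 A × 38880 s = 31420 C
n(e⁻) = Q/F = 31420/96485 = 0.3256 mol
Co²⁺ + 2e⁻ → Co, so n(Co) = 0.3256 / 2 = 0.1628 mol
m = 0.1628 × 58.93 = 9.59 g

9.59 g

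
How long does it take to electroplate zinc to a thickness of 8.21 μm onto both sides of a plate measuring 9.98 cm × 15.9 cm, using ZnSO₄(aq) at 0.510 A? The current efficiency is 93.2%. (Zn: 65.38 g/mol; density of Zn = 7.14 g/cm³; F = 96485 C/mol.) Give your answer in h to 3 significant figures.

3.21 h

Plated area = 2 × 9.98 × 15.9 = 317.4 cm²
Volume = 317.4 × 8.21×10⁻⁴ cm = 0.2606 cm³
m(Zn) = 0.2606 × 7.14 = 1.861 g
n(Zn) = 1.861 / 65.38 = 0.02846 mol; n(e⁻) = 2 × 0.02846 = 0.05692 mol
Q = 0.05692 × 96485 / 0.932 = 5893 C
t = 5893 / 0.510 = 11550 s = 3.21 h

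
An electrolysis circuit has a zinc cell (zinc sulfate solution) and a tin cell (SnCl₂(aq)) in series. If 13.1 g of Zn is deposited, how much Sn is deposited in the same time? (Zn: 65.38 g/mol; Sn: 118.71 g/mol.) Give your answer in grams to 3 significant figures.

23.8 g

n(Zn) = 13.1 / 65.38 = 0.2004 mol
Zn²⁺ + 2e⁻ → Zn, so n(e⁻) = 2 × 0.2004 = 0.4008 mol
Same current for the same time ⇒ same n(e⁻) = 0.4008 mol in both cells.
Sn²⁺ + 2e⁻ → Sn, so n(Sn) = 0.4008 / 2 = 0.2004 mol
m(Sn) = 0.2004 × 118.71 = 23.8 g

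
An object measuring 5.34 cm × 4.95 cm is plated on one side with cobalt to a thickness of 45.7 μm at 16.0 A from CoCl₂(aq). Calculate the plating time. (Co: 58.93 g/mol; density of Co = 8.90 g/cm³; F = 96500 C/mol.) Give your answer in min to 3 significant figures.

Plated area = 5.34 × 4.95 = 26.43 cm²
Volume = 26.43 × 45.7×10⁻⁴ cm = 0.1208 cm³
m(Co) = 0.1208 × 8.90 = 1.075 g
n(Co) = 1.075 / 58.93 = 0.01824 mol; n(e⁻) = 2 × 0.01824 = 0.03648 mol
Q = 0.03648 × 96500 = 3520 C
t = 3520 / 16.0 = 220.0 s = 3.67 min

3.67 min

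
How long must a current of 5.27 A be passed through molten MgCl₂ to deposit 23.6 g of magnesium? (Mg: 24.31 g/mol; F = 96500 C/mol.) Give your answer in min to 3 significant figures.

593 min

n(Mg) = 23.6 / 24.31 = 0.9708 mol
Mg²⁺ + 2e⁻ → Mg, so n(e⁻) = 2 × 0.9708 = 1.942 mol
Q = 1.942 × 96500 = 1.874×10^5 C
t = Q / I = 1.874×10^5 / 5.27 = 35560 s = 593 min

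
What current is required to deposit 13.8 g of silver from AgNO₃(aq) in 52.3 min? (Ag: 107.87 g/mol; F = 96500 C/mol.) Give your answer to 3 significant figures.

3.93 A

n(Ag) = 13.8 / 107.87 = 0.1279 mol
Ag⁺ + e⁻ → Ag, so n(e⁻) = 0.1279 mol
Q = 0.1279 × 96500 = 12340 C
I = Q / t = 12340 / 3138 s = 3.93 A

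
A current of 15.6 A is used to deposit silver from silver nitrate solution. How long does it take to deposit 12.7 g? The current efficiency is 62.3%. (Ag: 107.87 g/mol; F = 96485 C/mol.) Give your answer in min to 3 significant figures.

19.5 min

n(Ag) = 12.7 / 107.87 = 0.1177 mol
Ag⁺ + e⁻ → Ag, so n(e⁻) = 0.1177 mol
Q = 0.1177 × 96485 / 0.623 = 18230 C
t = Q / I = 18230 / 15.6 = 1169 s = 19.5 min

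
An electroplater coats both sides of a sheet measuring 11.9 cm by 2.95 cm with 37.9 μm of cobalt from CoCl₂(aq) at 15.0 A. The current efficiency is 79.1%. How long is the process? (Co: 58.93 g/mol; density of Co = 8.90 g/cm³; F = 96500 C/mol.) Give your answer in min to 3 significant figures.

Plated area = 2 × 11.9 × 2.95 = 70.21 cm²
Volume = 70.21 × 37.9×10⁻⁴ cm = 0.2661 cm³
m(Co) = 0.2661 × 8.90 = 2.368 g
n(Co) = 2.368 / 58.93 = 0.04018 mol; n(e⁻) = 2 × 0.04018 = 0.08036 mol
Q = 0.08036 × 96500 / 0.791 = 9804 C
t = 9804 / 15.0 = 653.6 s = 10.9 min

10.9 min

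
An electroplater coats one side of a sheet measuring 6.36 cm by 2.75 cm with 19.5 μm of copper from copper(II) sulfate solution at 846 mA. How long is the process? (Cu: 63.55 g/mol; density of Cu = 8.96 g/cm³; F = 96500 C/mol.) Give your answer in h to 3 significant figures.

Plated area = 6.36 × 2.75 = 17.49 cm²
Volume = 17.49 × 19.5×10⁻⁴ cm = 0.03411 cm³
m(Cu) = 0.03411 × 8.96 = 0.3056 g
n(Cu) = 0.3056 / 63.55 = 0.004809 mol; n(e⁻) = 2 × 0.004809 = 0.009618 mol
Q = 0.009618 × 96500 = 928.1 C
t = 928.1 / 0.846 = 1097 s = 0.305 h

0.305 h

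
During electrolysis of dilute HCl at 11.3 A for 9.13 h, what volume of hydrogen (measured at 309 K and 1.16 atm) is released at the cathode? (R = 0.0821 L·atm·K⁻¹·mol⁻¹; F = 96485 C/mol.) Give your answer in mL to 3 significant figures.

42100 mL

Q = It = 11.3 × 32868 = 3.714×10^5 C
Moles of electrons = 3.714×10^5 / 96485 = 3.849 mol
2H⁺ + 2e⁻ → H₂, so n(H₂) = 3.849 / 2 = 1.925 mol
V = nRT/P = 1.925 × 0.0821 × 309 / 1.16 = 42.10 L
= 42100 mL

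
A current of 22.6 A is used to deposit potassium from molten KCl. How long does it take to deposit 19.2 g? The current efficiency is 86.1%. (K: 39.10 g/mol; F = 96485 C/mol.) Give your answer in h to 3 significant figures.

n(K) = 19.2 / 39.10 = 0.4910 mol
K⁺ + e⁻ → K, so n(e⁻) = 0.4910 mol
Q = 0.4910 × 96485 / 0.861 = 55020 C
t = Q / I = 55020 / 22.6 = 2435 s = 0.676 h

0.676 h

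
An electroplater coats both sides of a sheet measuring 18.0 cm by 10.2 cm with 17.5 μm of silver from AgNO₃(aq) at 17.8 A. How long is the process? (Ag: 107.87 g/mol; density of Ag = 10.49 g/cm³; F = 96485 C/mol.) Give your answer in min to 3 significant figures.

5.65 min

Plated area = 2 × 18.0 × 10.2 = 367.2 cm²
Volume = 367.2 × 17.5×10⁻⁴ cm = 0.6426 cm³
m(Ag) = 0.6426 × 10.49 = 6.741 g
n(Ag) = 6.741 / 107.87 = 0.06249 mol; n(e⁻) = 0.06249 mol
Q = 0.06249 × 96485 = 6029 C
t = 6029 / 17.8 = 338.7 s = 5.65 min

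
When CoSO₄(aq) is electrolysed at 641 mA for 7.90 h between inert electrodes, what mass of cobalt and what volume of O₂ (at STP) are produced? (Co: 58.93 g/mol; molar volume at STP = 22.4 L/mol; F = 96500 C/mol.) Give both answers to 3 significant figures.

5.57 g Co; 1.06 L O₂

Q = 0.641 × 28440 = 18230 C; n(e⁻) = 18230 / 96500 = 0.1889 mol
Cathode: Co²⁺ + 2e⁻ → Co → n(Co) = 0.1889/2 = 0.09445 mol → 5.57 g
Anode: 2H₂O → O₂ + 4H⁺ + 4e⁻ → n(O₂) = 0.1889/4 = 0.04723 mol → 1.06 L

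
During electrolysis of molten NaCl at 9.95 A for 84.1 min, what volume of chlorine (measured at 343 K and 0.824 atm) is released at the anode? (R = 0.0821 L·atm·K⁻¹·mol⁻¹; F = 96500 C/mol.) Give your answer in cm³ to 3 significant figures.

Q = 9.95 A × 5046 s = 50210 C
Moles of electrons = 50210 / 96500 = 0.5203 mol
2Cl⁻ → Cl₂ + 2e⁻, so n(Cl₂) = 0.5203 / 2 = 0.2602 mol
V = nRT/P = 0.2602 × 0.0821 × 343 / 0.824 = 8.892 L
= 8890 cm³

8890 cm³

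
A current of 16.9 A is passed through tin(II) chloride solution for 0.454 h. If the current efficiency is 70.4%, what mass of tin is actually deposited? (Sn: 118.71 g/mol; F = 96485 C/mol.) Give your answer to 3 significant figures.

Q = 16.9 × 1634.4 = 27620 C
n(e⁻) = 27620 / 96485 = 0.2863 mol
Sn²⁺ + 2e⁻ → Sn, so theoretical m(Sn) = 0.1432 × 118.71 = 17.00 g
Actual mass = 70.4% × 17.00 = 12.0 g

12.0 g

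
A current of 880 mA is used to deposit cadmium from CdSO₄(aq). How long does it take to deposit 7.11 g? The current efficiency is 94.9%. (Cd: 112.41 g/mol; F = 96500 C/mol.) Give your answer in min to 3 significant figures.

244 min

n(Cd) = 7.11 / 112.41 = 0.06325 mol
Cd²⁺ + 2e⁻ → Cd, so n(e⁻) = 2 × 0.06325 = 0.1265 mol
Q = 0.1265 × 96500 / 0.949 = 12860 C
t = Q / I = 12860 / 0.880 = 14610 s = 244 min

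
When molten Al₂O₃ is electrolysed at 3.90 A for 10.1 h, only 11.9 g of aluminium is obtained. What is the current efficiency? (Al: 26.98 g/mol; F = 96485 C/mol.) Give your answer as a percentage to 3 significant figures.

Q = 3.90 × 36360 = 1.418×10^5 C
n(e⁻) = 1.418×10^5 / 96485 = 1.470 mol
Al³⁺ + 3e⁻ → Al, so theoretical n(Al) = 0.4900 mol → 13.22 g
Efficiency = 11.9 / 13.22 = 0.9002 = 90.0%

90.0%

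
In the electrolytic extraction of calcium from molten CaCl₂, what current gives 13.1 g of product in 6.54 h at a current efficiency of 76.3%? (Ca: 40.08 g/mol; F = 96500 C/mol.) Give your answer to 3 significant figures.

n(Ca) = 13.1 / 40.08 = 0.3268 mol
Ca²⁺ + 2e⁻ → Ca, so n(e⁻) = 2 × 0.3268 = 0.6536 mol
Q = 0.6536 × 96500 / 0.763 = 82660 C
I = Q / t = 82660 / 23544 s = 3.51 A

3.51 A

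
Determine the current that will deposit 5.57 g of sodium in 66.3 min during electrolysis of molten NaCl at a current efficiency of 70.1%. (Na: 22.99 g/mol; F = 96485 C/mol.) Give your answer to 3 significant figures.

8.38 A

n(Na) = 5.57 / 22.99 = 0.2423 mol
Na⁺ + e⁻ → Na, so n(e⁻) = 0.2423 mol
Q = 0.2423 × 96485 / 0.701 = 33350 C
I = Q / t = 33350 / 3978 s = 8.38 A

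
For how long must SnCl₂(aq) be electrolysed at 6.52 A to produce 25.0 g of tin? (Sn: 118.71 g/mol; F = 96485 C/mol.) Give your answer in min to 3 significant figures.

n(Sn) = 25.0 / 118.71 = 0.2106 mol
Sn²⁺ + 2e⁻ → Sn, so n(e⁻) = 2 × 0.2106 = 0.4212 mol
Q = 0.4212 × 96485 = 40640 C
t = Q / I = 40640 / 6.52 = 6233 s = 104 min

104 min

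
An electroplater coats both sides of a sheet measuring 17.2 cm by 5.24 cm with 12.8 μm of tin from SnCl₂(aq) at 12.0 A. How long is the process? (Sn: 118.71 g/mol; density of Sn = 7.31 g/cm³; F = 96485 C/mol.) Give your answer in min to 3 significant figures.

3.81 min

Plated area = 2 × 17.2 × 5.24 = 180.3 cm²
Volume = 180.3 × 12.8×10⁻⁴ cm = 0.2308 cm³
m(Sn) = 0.2308 × 7.31 = 1.687 g
n(Sn) = 1.687 / 118.71 = 0.01421 mol; n(e⁻) = 2 × 0.01421 = 0.02842 mol
Q = 0.02842 × 96485 = 2742 C
t = 2742 / 12.0 = 228.5 s = 3.81 min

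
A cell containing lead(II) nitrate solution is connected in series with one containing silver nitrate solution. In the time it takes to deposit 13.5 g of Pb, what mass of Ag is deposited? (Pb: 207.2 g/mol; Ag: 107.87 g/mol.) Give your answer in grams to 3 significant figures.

n(Pb) = 13.5 / 207.2 = 0.06515 mol
Pb²⁺ + 2e⁻ → Pb, so n(e⁻) = 2 × 0.06515 = 0.1303 mol
Same current for the same time ⇒ same n(e⁻) = 0.1303 mol in both cells.
Ag⁺ + e⁻ → Ag, so n(Ag) = 0.1303 mol
m(Ag) = 0.1303 × 107.87 = 14.1 g

14.1 g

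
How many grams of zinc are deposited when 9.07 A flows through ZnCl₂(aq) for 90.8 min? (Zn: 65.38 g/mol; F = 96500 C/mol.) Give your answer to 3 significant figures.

16.7 g

Q = 9.07 A × 5448 s = 49410 C
n(e⁻) = Q/F = 49410/96500 = 0.5120 mol
Zn²⁺ + 2e⁻ → Zn, so n(Zn) = 0.5120 / 2 = 0.2560 mol
m = 0.2560 × 65.38 = 16.7 g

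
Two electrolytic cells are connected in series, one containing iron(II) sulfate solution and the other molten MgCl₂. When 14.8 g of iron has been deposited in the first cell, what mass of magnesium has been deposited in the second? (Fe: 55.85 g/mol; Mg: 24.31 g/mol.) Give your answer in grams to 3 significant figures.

6.44 g

n(Fe) = 14.8 / 55.85 = 0.2650 mol
Fe²⁺ + 2e⁻ → Fe, so n(e⁻) = 2 × 0.2650 = 0.5300 mol
Same current for the same time ⇒ same n(e⁻) = 0.5300 mol in both cells.
Mg²⁺ + 2e⁻ → Mg, so n(Mg) = 0.5300 / 2 = 0.2650 mol
m(Mg) = 0.2650 × 24.31 = 6.44 g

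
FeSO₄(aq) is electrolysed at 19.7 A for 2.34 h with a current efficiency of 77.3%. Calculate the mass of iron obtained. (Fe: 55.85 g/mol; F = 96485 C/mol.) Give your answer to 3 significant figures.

37.1 g

Q = 19.7 × 8424 = 1.660×10^5 C
n(e⁻) = 1.660×10^5 / 96485 = 1.720 mol
Fe²⁺ + 2e⁻ → Fe, so theoretical m(Fe) = 0.8600 × 55.85 = 48.03 g
Actual mass = 77.3% × 48.03 = 37.1 g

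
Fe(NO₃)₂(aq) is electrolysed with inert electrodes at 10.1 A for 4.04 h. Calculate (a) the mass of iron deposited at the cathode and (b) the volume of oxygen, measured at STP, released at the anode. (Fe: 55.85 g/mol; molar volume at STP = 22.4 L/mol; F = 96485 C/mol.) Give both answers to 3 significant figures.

42.5 g Fe; 8.53 L O₂

Q = 10.1 × 14544 = 1.469×10^5 C; n(e⁻) = 1.469×10^5 / 96485 = 1.523 mol
Cathode: Fe²⁺ + 2e⁻ → Fe → n(Fe) = 1.523/2 = 0.7615 mol → 42.5 g
Anode: 2H₂O → O₂ + 4H⁺ + 4e⁻ → n(O₂) = 1.523/4 = 0.3808 mol → 8.53 L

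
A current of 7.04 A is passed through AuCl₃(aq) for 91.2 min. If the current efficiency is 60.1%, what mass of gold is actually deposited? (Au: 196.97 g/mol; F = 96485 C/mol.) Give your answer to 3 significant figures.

Q = 7.04 × 5472 = 38520 C
n(e⁻) = 38520 / 96485 = 0.3992 mol
Au³⁺ + 3e⁻ → Au, so theoretical m(Au) = 0.1331 × 196.97 = 26.22 g
Actual mass = 60.1% × 26.22 = 15.8 g

15.8 g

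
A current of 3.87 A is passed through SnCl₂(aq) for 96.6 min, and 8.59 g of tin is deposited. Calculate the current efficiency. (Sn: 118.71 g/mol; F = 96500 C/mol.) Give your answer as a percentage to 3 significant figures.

Q = 3.87 × 5796 = 22430 C
n(e⁻) = 22430 / 96500 = 0.2324 mol
Sn²⁺ + 2e⁻ → Sn, so theoretical n(Sn) = 0.1162 mol → 13.79 g
Efficiency = 8.59 / 13.79 = 0.6229 = 62.3%

62.3%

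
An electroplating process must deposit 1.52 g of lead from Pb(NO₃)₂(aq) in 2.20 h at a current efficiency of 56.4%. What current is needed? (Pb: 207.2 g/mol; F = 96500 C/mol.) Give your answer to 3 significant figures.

0.317 A

n(Pb) = 1.52 / 207.2 = 0.007336 mol
Pb²⁺ + 2e⁻ → Pb, so n(e⁻) = 2 × 0.007336 = 0.01467 mol
Q = 0.01467 × 96500 / 0.564 = 2510 C
I = Q / t = 2510 / 7920 s = 0.317 A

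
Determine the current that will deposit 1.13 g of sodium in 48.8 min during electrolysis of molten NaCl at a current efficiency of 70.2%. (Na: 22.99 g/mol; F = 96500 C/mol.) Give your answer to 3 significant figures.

2.31 A

n(Na) = 1.13 / 22.99 = 0.04915 mol
Na⁺ + e⁻ → Na, so n(e⁻) = 0.04915 mol
Q = 0.04915 × 96500 / 0.702 = 6756 C
I = Q / t = 6756 / 2928 s = 2.31 A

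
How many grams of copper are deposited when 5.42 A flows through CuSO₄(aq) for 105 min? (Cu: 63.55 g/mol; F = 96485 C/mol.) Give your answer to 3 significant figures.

Charge passed = 5.42 × 6300 = 34150 C
Moles of electrons = 34150 / 96485 = 0.3539 mol
Cu²⁺ + 2e⁻ → Cu, so n(Cu) = 0.3539 / 2 = 0.1770 mol
m = 0.1770 × 63.55 = 11.2 g

11.2 g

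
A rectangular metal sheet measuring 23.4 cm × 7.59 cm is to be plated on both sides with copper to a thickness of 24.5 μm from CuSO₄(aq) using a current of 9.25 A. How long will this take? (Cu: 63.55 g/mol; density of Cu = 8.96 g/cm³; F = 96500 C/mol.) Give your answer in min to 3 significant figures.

Plated area = 2 × 23.4 × 7.59 = 355.2 cm²
Volume = 355.2 × 24.5×10⁻⁴ cm = 0.8702 cm³
m(Cu) = 0.8702 × 8.96 = 7.797 g
n(Cu) = 7.797 / 63.55 = 0.1227 mol; n(e⁻) = 2 × 0.1227 = 0.2454 mol
Q = 0.2454 × 96500 = 23680 C
t = 23680 / 9.25 = 2560 s = 42.7 min

42.7 min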